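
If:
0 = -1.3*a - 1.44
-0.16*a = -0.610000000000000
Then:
No Solution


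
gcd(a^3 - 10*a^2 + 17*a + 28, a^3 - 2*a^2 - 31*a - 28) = a^2 - 6*a - 7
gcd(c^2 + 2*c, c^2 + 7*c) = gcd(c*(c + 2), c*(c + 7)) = c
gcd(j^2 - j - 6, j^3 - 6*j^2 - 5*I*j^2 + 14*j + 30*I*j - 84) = 1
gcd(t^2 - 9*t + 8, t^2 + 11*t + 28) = 1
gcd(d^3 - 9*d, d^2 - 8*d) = d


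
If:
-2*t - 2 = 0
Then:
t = -1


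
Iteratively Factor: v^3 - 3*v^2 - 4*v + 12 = (v + 2)*(v^2 - 5*v + 6) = (v - 2)*(v + 2)*(v - 3)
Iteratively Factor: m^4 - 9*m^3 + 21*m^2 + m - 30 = (m + 1)*(m^3 - 10*m^2 + 31*m - 30) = (m - 5)*(m + 1)*(m^2 - 5*m + 6) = (m - 5)*(m - 2)*(m + 1)*(m - 3)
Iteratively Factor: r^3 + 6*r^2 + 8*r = (r + 4)*(r^2 + 2*r) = (r + 2)*(r + 4)*(r)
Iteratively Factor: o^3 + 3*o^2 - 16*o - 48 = (o + 3)*(o^2 - 16) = (o + 3)*(o + 4)*(o - 4)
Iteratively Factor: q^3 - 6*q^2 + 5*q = (q)*(q^2 - 6*q + 5) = q*(q - 1)*(q - 5)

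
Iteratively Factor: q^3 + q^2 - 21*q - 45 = (q + 3)*(q^2 - 2*q - 15) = (q - 5)*(q + 3)*(q + 3)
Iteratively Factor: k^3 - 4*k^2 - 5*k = (k)*(k^2 - 4*k - 5) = k*(k - 5)*(k + 1)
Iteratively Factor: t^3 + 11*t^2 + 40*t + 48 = (t + 4)*(t^2 + 7*t + 12) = (t + 4)^2*(t + 3)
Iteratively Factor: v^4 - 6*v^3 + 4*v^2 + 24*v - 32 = (v - 2)*(v^3 - 4*v^2 - 4*v + 16) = (v - 2)*(v + 2)*(v^2 - 6*v + 8) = (v - 4)*(v - 2)*(v + 2)*(v - 2)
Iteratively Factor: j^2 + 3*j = (j)*(j + 3)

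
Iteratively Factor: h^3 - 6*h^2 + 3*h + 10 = (h + 1)*(h^2 - 7*h + 10) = (h - 5)*(h + 1)*(h - 2)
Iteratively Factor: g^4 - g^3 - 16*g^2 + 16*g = (g - 4)*(g^3 + 3*g^2 - 4*g) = (g - 4)*(g - 1)*(g^2 + 4*g) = g*(g - 4)*(g - 1)*(g + 4)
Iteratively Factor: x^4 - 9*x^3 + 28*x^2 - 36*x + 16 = (x - 2)*(x^3 - 7*x^2 + 14*x - 8) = (x - 2)*(x - 1)*(x^2 - 6*x + 8) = (x - 4)*(x - 2)*(x - 1)*(x - 2)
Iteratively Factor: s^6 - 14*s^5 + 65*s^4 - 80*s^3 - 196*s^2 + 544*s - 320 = (s + 2)*(s^5 - 16*s^4 + 97*s^3 - 274*s^2 + 352*s - 160) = (s - 5)*(s + 2)*(s^4 - 11*s^3 + 42*s^2 - 64*s + 32) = (s - 5)*(s - 2)*(s + 2)*(s^3 - 9*s^2 + 24*s - 16) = (s - 5)*(s - 4)*(s - 2)*(s + 2)*(s^2 - 5*s + 4) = (s - 5)*(s - 4)*(s - 2)*(s - 1)*(s + 2)*(s - 4)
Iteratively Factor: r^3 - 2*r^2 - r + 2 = (r - 1)*(r^2 - r - 2) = (r - 2)*(r - 1)*(r + 1)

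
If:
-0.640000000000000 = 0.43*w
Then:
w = -1.49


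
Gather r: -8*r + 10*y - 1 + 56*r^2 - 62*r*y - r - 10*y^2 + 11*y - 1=56*r^2 + r*(-62*y - 9) - 10*y^2 + 21*y - 2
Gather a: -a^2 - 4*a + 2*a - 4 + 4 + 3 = -a^2 - 2*a + 3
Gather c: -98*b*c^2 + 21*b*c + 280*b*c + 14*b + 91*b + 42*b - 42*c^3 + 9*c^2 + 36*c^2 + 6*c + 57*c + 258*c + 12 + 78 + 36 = 147*b - 42*c^3 + c^2*(45 - 98*b) + c*(301*b + 321) + 126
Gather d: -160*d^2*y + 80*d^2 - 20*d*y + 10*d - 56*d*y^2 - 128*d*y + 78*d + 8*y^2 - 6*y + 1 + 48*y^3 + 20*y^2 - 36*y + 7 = d^2*(80 - 160*y) + d*(-56*y^2 - 148*y + 88) + 48*y^3 + 28*y^2 - 42*y + 8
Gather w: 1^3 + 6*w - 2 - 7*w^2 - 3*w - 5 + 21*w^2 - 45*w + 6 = 14*w^2 - 42*w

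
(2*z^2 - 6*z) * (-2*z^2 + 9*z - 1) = -4*z^4 + 30*z^3 - 56*z^2 + 6*z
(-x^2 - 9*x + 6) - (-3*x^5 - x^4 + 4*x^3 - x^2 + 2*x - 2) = 3*x^5 + x^4 - 4*x^3 - 11*x + 8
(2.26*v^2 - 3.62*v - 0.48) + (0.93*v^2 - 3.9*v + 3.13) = 3.19*v^2 - 7.52*v + 2.65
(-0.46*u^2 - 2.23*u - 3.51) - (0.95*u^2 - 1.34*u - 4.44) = -1.41*u^2 - 0.89*u + 0.930000000000001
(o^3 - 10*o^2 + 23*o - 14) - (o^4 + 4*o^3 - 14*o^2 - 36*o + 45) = -o^4 - 3*o^3 + 4*o^2 + 59*o - 59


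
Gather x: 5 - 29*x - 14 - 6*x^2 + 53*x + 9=-6*x^2 + 24*x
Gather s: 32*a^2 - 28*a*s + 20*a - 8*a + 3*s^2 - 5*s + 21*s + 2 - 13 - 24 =32*a^2 + 12*a + 3*s^2 + s*(16 - 28*a) - 35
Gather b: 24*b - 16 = 24*b - 16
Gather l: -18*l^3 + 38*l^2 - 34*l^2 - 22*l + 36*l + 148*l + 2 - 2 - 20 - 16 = -18*l^3 + 4*l^2 + 162*l - 36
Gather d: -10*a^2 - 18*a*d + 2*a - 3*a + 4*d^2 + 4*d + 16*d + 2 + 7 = -10*a^2 - a + 4*d^2 + d*(20 - 18*a) + 9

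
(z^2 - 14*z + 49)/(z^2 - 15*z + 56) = (z - 7)/(z - 8)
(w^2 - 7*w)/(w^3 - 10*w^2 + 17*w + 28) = w/(w^2 - 3*w - 4)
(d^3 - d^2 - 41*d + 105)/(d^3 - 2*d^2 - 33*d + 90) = (d + 7)/(d + 6)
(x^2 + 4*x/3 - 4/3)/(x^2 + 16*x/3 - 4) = (x + 2)/(x + 6)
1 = 1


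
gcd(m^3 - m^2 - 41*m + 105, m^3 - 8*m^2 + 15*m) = m^2 - 8*m + 15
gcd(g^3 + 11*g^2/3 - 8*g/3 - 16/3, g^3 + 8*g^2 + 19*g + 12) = g^2 + 5*g + 4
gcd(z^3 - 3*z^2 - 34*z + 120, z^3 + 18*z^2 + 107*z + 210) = z + 6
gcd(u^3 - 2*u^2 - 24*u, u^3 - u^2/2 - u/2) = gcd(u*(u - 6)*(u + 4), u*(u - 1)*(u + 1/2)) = u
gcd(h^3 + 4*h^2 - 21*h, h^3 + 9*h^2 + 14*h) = h^2 + 7*h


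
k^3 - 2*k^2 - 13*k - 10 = (k - 5)*(k + 1)*(k + 2)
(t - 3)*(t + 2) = t^2 - t - 6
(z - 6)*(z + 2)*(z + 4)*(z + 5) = z^4 + 5*z^3 - 28*z^2 - 188*z - 240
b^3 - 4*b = b*(b - 2)*(b + 2)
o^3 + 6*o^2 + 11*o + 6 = (o + 1)*(o + 2)*(o + 3)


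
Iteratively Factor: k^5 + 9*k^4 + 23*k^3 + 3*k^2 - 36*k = (k - 1)*(k^4 + 10*k^3 + 33*k^2 + 36*k) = (k - 1)*(k + 3)*(k^3 + 7*k^2 + 12*k) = (k - 1)*(k + 3)*(k + 4)*(k^2 + 3*k) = (k - 1)*(k + 3)^2*(k + 4)*(k)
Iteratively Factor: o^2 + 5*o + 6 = (o + 2)*(o + 3)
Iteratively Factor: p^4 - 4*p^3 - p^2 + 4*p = (p - 4)*(p^3 - p) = (p - 4)*(p - 1)*(p^2 + p) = (p - 4)*(p - 1)*(p + 1)*(p)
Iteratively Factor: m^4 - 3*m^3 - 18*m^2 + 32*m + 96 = (m + 2)*(m^3 - 5*m^2 - 8*m + 48) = (m - 4)*(m + 2)*(m^2 - m - 12) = (m - 4)*(m + 2)*(m + 3)*(m - 4)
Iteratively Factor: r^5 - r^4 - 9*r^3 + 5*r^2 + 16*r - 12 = (r + 2)*(r^4 - 3*r^3 - 3*r^2 + 11*r - 6) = (r - 1)*(r + 2)*(r^3 - 2*r^2 - 5*r + 6) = (r - 1)*(r + 2)^2*(r^2 - 4*r + 3) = (r - 3)*(r - 1)*(r + 2)^2*(r - 1)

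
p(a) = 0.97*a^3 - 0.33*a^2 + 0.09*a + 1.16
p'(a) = 2.91*a^2 - 0.66*a + 0.09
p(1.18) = 2.40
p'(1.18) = 3.36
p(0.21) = 1.17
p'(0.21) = 0.08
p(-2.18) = -10.65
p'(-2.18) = 15.36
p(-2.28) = -12.26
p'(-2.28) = 16.72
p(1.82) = 6.08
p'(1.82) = 8.53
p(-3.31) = -37.93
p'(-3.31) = 34.16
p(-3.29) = -37.25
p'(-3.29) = 33.76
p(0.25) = 1.18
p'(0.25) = 0.11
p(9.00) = 682.37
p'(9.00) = 229.86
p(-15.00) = -3348.19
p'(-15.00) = 664.74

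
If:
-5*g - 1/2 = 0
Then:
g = -1/10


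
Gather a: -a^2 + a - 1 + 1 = -a^2 + a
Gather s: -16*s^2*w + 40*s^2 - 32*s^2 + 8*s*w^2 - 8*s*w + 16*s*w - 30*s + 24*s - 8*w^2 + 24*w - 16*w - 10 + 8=s^2*(8 - 16*w) + s*(8*w^2 + 8*w - 6) - 8*w^2 + 8*w - 2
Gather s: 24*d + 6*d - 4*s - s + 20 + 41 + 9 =30*d - 5*s + 70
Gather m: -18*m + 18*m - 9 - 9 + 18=0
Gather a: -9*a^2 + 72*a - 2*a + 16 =-9*a^2 + 70*a + 16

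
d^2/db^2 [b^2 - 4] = 2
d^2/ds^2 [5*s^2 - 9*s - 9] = 10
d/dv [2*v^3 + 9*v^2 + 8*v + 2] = 6*v^2 + 18*v + 8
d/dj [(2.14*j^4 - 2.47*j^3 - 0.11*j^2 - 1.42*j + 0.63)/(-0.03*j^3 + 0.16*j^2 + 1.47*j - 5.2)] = (-0.0642*j^6 + 0.6848*j^5 + 9.0389*j^4 - 51.859*j^3 + 38.6542*j^2 + 0.9424*j + 6.4579)/(0.0009*j^6 - 0.0096*j^5 - 0.0626*j^4 + 0.7824*j^3 + 0.4969*j^2 - 15.288*j + 27.04)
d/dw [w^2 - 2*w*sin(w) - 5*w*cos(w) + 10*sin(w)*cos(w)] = 5*w*sin(w) - 2*w*cos(w) + 2*w - 2*sin(w) - 5*cos(w) + 10*cos(2*w)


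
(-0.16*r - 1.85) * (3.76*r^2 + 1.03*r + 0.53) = -0.6016*r^3 - 7.1208*r^2 - 1.9903*r - 0.9805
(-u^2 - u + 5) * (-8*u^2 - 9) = 8*u^4 + 8*u^3 - 31*u^2 + 9*u - 45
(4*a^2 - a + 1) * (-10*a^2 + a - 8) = -40*a^4 + 14*a^3 - 43*a^2 + 9*a - 8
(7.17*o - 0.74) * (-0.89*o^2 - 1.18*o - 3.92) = -6.3813*o^3 - 7.802*o^2 - 27.2332*o + 2.9008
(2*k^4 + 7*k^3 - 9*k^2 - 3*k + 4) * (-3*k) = -6*k^5 - 21*k^4 + 27*k^3 + 9*k^2 - 12*k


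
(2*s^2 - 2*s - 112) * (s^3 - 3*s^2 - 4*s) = 2*s^5 - 8*s^4 - 114*s^3 + 344*s^2 + 448*s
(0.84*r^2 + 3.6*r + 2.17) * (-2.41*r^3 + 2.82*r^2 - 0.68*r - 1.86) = -2.0244*r^5 - 6.3072*r^4 + 4.3511*r^3 + 2.109*r^2 - 8.1716*r - 4.0362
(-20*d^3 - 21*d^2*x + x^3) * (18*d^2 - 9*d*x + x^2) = -360*d^5 - 198*d^4*x + 169*d^3*x^2 - 3*d^2*x^3 - 9*d*x^4 + x^5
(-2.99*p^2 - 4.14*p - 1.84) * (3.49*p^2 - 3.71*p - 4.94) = -10.4351*p^4 - 3.3557*p^3 + 23.7084*p^2 + 27.278*p + 9.0896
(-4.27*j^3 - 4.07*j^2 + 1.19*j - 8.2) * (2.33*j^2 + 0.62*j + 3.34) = -9.9491*j^5 - 12.1305*j^4 - 14.0125*j^3 - 31.962*j^2 - 1.1094*j - 27.388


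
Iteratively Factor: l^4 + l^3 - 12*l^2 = (l - 3)*(l^3 + 4*l^2) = (l - 3)*(l + 4)*(l^2) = l*(l - 3)*(l + 4)*(l)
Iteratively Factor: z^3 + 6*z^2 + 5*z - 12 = (z + 4)*(z^2 + 2*z - 3) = (z - 1)*(z + 4)*(z + 3)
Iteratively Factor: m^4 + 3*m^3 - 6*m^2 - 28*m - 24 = (m - 3)*(m^3 + 6*m^2 + 12*m + 8) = (m - 3)*(m + 2)*(m^2 + 4*m + 4) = (m - 3)*(m + 2)^2*(m + 2)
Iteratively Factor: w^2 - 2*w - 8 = (w - 4)*(w + 2)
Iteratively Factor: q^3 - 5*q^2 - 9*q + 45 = (q + 3)*(q^2 - 8*q + 15) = (q - 5)*(q + 3)*(q - 3)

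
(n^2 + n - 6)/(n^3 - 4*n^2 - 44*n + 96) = (n + 3)/(n^2 - 2*n - 48)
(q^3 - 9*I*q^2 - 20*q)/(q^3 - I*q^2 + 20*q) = (q - 4*I)/(q + 4*I)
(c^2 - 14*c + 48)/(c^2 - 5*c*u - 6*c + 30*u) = (8 - c)/(-c + 5*u)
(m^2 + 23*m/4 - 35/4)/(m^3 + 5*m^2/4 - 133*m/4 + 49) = (4*m - 5)/(4*m^2 - 23*m + 28)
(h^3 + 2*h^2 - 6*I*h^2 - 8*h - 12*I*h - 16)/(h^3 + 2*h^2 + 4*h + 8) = (h - 4*I)/(h + 2*I)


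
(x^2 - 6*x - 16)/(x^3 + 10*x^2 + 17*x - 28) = (x^2 - 6*x - 16)/(x^3 + 10*x^2 + 17*x - 28)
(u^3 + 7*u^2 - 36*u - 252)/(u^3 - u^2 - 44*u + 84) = (u + 6)/(u - 2)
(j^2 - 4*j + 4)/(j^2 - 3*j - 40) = (-j^2 + 4*j - 4)/(-j^2 + 3*j + 40)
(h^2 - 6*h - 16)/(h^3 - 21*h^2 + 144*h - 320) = (h + 2)/(h^2 - 13*h + 40)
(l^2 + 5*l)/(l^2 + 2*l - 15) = l/(l - 3)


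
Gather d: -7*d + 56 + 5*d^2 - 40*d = 5*d^2 - 47*d + 56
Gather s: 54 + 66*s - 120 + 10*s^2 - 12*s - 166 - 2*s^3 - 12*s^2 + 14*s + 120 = -2*s^3 - 2*s^2 + 68*s - 112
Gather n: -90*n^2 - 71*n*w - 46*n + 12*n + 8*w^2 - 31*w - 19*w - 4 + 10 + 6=-90*n^2 + n*(-71*w - 34) + 8*w^2 - 50*w + 12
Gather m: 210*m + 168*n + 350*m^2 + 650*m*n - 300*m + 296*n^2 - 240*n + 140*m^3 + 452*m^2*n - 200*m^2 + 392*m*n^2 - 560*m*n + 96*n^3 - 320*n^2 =140*m^3 + m^2*(452*n + 150) + m*(392*n^2 + 90*n - 90) + 96*n^3 - 24*n^2 - 72*n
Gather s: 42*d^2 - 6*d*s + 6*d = 42*d^2 - 6*d*s + 6*d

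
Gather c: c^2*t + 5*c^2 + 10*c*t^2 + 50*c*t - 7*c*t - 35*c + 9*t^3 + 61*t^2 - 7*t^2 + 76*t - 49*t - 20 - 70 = c^2*(t + 5) + c*(10*t^2 + 43*t - 35) + 9*t^3 + 54*t^2 + 27*t - 90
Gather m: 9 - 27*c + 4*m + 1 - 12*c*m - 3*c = -30*c + m*(4 - 12*c) + 10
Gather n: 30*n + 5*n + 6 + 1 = 35*n + 7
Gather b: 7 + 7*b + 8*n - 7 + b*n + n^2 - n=b*(n + 7) + n^2 + 7*n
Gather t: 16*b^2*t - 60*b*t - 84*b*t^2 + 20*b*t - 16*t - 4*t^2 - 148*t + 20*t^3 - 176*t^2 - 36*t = 20*t^3 + t^2*(-84*b - 180) + t*(16*b^2 - 40*b - 200)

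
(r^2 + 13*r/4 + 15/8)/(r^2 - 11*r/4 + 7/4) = (8*r^2 + 26*r + 15)/(2*(4*r^2 - 11*r + 7))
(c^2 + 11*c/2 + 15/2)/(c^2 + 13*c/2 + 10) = (c + 3)/(c + 4)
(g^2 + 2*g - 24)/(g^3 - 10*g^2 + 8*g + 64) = (g + 6)/(g^2 - 6*g - 16)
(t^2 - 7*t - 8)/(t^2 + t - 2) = (t^2 - 7*t - 8)/(t^2 + t - 2)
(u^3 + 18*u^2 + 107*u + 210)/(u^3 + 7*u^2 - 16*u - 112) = (u^2 + 11*u + 30)/(u^2 - 16)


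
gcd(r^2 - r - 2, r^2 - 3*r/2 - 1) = r - 2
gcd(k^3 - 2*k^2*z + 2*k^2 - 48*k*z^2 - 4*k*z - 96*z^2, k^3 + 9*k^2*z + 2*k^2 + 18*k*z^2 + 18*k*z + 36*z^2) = k^2 + 6*k*z + 2*k + 12*z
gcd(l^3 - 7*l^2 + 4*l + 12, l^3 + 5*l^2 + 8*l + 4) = l + 1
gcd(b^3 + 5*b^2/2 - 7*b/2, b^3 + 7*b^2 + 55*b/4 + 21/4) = b + 7/2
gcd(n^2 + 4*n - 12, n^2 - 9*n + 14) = n - 2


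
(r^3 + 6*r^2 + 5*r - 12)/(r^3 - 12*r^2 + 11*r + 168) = (r^2 + 3*r - 4)/(r^2 - 15*r + 56)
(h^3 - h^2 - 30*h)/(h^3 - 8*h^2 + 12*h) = (h + 5)/(h - 2)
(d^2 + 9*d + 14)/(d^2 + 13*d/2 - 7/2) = 2*(d + 2)/(2*d - 1)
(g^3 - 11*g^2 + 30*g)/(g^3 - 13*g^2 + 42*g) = (g - 5)/(g - 7)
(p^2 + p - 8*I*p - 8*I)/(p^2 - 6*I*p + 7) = (p^2 + p - 8*I*p - 8*I)/(p^2 - 6*I*p + 7)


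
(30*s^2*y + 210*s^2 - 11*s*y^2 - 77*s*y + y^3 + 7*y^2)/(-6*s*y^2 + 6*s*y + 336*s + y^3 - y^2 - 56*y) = (-5*s + y)/(y - 8)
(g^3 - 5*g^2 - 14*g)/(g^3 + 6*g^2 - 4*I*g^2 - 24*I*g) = (g^2 - 5*g - 14)/(g^2 + g*(6 - 4*I) - 24*I)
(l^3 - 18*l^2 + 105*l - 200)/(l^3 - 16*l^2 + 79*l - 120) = (l - 5)/(l - 3)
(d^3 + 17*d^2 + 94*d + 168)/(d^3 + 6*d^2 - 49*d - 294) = (d + 4)/(d - 7)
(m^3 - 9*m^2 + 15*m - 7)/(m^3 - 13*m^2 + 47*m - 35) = (m - 1)/(m - 5)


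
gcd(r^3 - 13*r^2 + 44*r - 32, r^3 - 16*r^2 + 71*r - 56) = r^2 - 9*r + 8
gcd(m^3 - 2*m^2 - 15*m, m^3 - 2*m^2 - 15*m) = m^3 - 2*m^2 - 15*m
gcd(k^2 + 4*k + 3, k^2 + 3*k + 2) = k + 1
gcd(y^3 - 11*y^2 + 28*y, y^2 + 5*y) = y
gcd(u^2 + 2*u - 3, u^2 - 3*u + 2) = u - 1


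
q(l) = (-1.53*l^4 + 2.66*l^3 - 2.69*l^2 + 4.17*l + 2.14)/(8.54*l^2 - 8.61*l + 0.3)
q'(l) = (8.61 - 17.08*l)*(-1.53*l^4 + 2.66*l^3 - 2.69*l^2 + 4.17*l + 2.14)/(8.54*l^2 - 8.61*l + 0.3)^2 + (-6.12*l^3 + 7.98*l^2 - 5.38*l + 4.17)/(8.54*l^2 - 8.61*l + 0.3) = (-26.1324*l^5 + 62.2363*l^4 - 47.6412*l^3 - 10.0569*l^2 - 38.1652*l + 19.6764)/(72.9316*l^4 - 147.0588*l^3 + 79.2561*l^2 - 5.166*l + 0.09)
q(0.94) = -18.98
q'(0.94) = -575.54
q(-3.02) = -2.26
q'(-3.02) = 1.21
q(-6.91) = -9.67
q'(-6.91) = 2.60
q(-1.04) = -0.53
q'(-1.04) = 0.60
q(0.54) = -2.10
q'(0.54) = -2.10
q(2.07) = -0.28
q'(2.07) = -1.03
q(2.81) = -1.00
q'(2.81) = -1.01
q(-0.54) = -0.19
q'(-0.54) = 0.93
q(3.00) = -1.20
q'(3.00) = -1.06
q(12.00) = -24.38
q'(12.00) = -4.17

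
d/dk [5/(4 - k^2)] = 10*k/(k^2 - 4)^2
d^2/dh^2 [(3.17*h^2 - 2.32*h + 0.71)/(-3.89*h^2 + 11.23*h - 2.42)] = (-206.748054*h^3 + 114.58773*h^2 + 55.0567260000001*h - 76.742874)/(58.863869*h^6 - 509.800449*h^5 + 1581.596589*h^4 - 2050.549711*h^3 + 983.923842*h^2 - 197.302116*h + 14.172488)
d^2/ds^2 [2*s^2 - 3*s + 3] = 4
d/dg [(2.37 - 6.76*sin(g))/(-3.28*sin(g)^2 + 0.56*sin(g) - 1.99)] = (-22.1728*sin(g)^2 + 15.5472*sin(g) + 12.1252)*cos(g)/(10.7584*sin(g)^4 - 3.6736*sin(g)^3 + 13.368*sin(g)^2 - 2.2288*sin(g) + 3.9601)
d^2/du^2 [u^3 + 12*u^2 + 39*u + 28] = 6*u + 24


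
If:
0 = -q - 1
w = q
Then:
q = -1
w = -1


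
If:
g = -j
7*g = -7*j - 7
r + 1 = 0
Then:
No Solution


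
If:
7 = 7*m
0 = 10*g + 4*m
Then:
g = -2/5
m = 1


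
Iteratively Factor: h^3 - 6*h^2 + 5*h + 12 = (h - 3)*(h^2 - 3*h - 4) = (h - 3)*(h + 1)*(h - 4)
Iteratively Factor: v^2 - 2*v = (v)*(v - 2)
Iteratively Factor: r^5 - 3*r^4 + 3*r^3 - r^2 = (r)*(r^4 - 3*r^3 + 3*r^2 - r) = r*(r - 1)*(r^3 - 2*r^2 + r) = r*(r - 1)^2*(r^2 - r) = r^2*(r - 1)^2*(r - 1)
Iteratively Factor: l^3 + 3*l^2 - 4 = (l + 2)*(l^2 + l - 2) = (l + 2)^2*(l - 1)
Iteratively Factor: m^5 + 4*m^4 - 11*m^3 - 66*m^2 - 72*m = (m + 3)*(m^4 + m^3 - 14*m^2 - 24*m) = (m - 4)*(m + 3)*(m^3 + 5*m^2 + 6*m) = (m - 4)*(m + 2)*(m + 3)*(m^2 + 3*m) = (m - 4)*(m + 2)*(m + 3)^2*(m)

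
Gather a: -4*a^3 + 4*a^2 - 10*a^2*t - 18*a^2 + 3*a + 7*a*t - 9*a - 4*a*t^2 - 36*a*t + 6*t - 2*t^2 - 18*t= -4*a^3 + a^2*(-10*t - 14) + a*(-4*t^2 - 29*t - 6) - 2*t^2 - 12*t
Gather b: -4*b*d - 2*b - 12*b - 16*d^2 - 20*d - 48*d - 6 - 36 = b*(-4*d - 14) - 16*d^2 - 68*d - 42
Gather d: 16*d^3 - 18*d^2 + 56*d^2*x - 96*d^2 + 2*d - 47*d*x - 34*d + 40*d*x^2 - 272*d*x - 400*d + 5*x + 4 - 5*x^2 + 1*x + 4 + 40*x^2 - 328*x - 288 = 16*d^3 + d^2*(56*x - 114) + d*(40*x^2 - 319*x - 432) + 35*x^2 - 322*x - 280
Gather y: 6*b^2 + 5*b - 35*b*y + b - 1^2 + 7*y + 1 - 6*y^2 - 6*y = 6*b^2 + 6*b - 6*y^2 + y*(1 - 35*b)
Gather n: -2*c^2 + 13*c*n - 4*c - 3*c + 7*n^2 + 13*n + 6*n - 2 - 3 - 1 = -2*c^2 - 7*c + 7*n^2 + n*(13*c + 19) - 6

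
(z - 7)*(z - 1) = z^2 - 8*z + 7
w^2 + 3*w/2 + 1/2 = (w + 1/2)*(w + 1)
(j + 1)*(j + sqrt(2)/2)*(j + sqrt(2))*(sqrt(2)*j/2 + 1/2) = sqrt(2)*j^4/2 + sqrt(2)*j^3/2 + 2*j^3 + 5*sqrt(2)*j^2/4 + 2*j^2 + j/2 + 5*sqrt(2)*j/4 + 1/2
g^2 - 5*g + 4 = (g - 4)*(g - 1)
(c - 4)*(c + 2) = c^2 - 2*c - 8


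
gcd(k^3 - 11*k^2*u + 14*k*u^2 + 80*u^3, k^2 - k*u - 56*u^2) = -k + 8*u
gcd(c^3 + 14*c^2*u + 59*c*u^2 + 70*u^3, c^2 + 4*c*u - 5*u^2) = c + 5*u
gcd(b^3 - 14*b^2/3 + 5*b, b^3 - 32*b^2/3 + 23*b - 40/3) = b - 5/3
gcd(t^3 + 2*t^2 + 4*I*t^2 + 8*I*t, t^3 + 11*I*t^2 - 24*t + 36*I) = 1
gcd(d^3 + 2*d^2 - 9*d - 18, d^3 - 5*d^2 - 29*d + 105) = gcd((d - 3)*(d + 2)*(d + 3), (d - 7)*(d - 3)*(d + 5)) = d - 3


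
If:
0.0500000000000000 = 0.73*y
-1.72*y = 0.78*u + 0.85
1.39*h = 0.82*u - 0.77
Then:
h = -1.29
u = -1.24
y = 0.07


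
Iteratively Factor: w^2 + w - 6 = (w - 2)*(w + 3)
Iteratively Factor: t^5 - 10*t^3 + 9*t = (t)*(t^4 - 10*t^2 + 9) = t*(t + 3)*(t^3 - 3*t^2 - t + 3) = t*(t + 1)*(t + 3)*(t^2 - 4*t + 3) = t*(t - 3)*(t + 1)*(t + 3)*(t - 1)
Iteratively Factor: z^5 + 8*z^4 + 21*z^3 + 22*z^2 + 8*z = (z + 1)*(z^4 + 7*z^3 + 14*z^2 + 8*z) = (z + 1)*(z + 4)*(z^3 + 3*z^2 + 2*z) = z*(z + 1)*(z + 4)*(z^2 + 3*z + 2) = z*(z + 1)*(z + 2)*(z + 4)*(z + 1)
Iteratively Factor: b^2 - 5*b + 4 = (b - 1)*(b - 4)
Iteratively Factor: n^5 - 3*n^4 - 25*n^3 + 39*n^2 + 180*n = (n)*(n^4 - 3*n^3 - 25*n^2 + 39*n + 180) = n*(n - 4)*(n^3 + n^2 - 21*n - 45) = n*(n - 4)*(n + 3)*(n^2 - 2*n - 15) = n*(n - 4)*(n + 3)^2*(n - 5)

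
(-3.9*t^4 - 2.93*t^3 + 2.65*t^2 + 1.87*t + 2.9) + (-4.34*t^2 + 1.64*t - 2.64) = -3.9*t^4 - 2.93*t^3 - 1.69*t^2 + 3.51*t + 0.26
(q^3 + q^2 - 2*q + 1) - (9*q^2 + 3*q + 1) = q^3 - 8*q^2 - 5*q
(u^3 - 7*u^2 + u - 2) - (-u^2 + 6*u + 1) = u^3 - 6*u^2 - 5*u - 3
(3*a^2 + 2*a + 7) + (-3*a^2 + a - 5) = 3*a + 2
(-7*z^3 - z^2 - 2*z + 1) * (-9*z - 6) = 63*z^4 + 51*z^3 + 24*z^2 + 3*z - 6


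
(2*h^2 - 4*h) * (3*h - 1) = 6*h^3 - 14*h^2 + 4*h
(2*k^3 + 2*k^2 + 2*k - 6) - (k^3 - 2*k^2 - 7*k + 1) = k^3 + 4*k^2 + 9*k - 7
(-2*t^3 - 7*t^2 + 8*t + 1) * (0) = 0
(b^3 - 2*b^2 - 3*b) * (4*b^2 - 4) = 4*b^5 - 8*b^4 - 16*b^3 + 8*b^2 + 12*b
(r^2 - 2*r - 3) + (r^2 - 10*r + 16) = 2*r^2 - 12*r + 13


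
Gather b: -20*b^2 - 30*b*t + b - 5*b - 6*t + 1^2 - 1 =-20*b^2 + b*(-30*t - 4) - 6*t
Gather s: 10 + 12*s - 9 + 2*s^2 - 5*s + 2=2*s^2 + 7*s + 3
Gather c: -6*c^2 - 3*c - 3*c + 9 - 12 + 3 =-6*c^2 - 6*c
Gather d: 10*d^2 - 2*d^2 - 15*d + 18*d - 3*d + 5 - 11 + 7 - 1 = 8*d^2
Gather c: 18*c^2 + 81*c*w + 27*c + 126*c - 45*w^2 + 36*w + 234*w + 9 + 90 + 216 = 18*c^2 + c*(81*w + 153) - 45*w^2 + 270*w + 315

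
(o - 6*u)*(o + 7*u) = o^2 + o*u - 42*u^2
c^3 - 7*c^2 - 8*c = c*(c - 8)*(c + 1)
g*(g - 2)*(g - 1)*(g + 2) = g^4 - g^3 - 4*g^2 + 4*g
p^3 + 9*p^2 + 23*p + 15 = (p + 1)*(p + 3)*(p + 5)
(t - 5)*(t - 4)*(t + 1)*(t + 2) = t^4 - 6*t^3 - 5*t^2 + 42*t + 40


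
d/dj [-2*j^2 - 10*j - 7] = -4*j - 10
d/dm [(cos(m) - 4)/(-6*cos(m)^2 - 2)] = (-3*cos(m)^2 + 24*cos(m) + 1)*sin(m)/(2*(3*sin(m)^2 - 4)^2)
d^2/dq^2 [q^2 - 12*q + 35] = 2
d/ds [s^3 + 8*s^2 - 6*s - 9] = 3*s^2 + 16*s - 6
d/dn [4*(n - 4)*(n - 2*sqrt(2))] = 8*n - 16 - 8*sqrt(2)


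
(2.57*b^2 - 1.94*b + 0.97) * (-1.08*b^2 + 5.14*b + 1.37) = -2.7756*b^4 + 15.305*b^3 - 7.4983*b^2 + 2.328*b + 1.3289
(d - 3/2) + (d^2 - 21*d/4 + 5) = d^2 - 17*d/4 + 7/2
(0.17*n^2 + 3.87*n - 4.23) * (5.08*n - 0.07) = 0.8636*n^3 + 19.6477*n^2 - 21.7593*n + 0.2961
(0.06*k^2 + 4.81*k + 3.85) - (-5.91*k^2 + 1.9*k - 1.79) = 5.97*k^2 + 2.91*k + 5.64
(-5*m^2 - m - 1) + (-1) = -5*m^2 - m - 2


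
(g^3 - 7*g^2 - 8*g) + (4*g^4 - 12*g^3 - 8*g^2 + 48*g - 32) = 4*g^4 - 11*g^3 - 15*g^2 + 40*g - 32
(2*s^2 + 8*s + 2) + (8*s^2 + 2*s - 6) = 10*s^2 + 10*s - 4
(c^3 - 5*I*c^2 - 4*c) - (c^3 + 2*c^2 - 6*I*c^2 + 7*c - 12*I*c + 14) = -2*c^2 + I*c^2 - 11*c + 12*I*c - 14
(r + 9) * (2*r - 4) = 2*r^2 + 14*r - 36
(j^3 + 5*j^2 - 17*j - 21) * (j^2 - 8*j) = j^5 - 3*j^4 - 57*j^3 + 115*j^2 + 168*j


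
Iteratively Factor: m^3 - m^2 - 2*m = (m - 2)*(m^2 + m) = (m - 2)*(m + 1)*(m)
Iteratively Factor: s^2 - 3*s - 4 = (s - 4)*(s + 1)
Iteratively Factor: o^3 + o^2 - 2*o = (o)*(o^2 + o - 2) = o*(o + 2)*(o - 1)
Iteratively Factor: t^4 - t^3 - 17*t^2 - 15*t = (t)*(t^3 - t^2 - 17*t - 15) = t*(t - 5)*(t^2 + 4*t + 3) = t*(t - 5)*(t + 1)*(t + 3)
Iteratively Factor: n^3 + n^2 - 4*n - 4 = (n - 2)*(n^2 + 3*n + 2) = (n - 2)*(n + 2)*(n + 1)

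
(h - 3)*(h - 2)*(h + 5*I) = h^3 - 5*h^2 + 5*I*h^2 + 6*h - 25*I*h + 30*I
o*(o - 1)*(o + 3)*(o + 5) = o^4 + 7*o^3 + 7*o^2 - 15*o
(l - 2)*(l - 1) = l^2 - 3*l + 2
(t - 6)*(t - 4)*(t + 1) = t^3 - 9*t^2 + 14*t + 24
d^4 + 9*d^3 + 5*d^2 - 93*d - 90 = (d - 3)*(d + 1)*(d + 5)*(d + 6)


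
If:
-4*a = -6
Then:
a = 3/2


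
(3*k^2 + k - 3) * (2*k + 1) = 6*k^3 + 5*k^2 - 5*k - 3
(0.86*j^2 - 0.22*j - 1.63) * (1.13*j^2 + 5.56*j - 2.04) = 0.9718*j^4 + 4.533*j^3 - 4.8195*j^2 - 8.614*j + 3.3252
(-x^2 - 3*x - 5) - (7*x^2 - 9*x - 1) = -8*x^2 + 6*x - 4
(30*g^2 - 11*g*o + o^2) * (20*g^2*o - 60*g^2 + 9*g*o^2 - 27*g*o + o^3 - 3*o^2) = 600*g^4*o - 1800*g^4 + 50*g^3*o^2 - 150*g^3*o - 49*g^2*o^3 + 147*g^2*o^2 - 2*g*o^4 + 6*g*o^3 + o^5 - 3*o^4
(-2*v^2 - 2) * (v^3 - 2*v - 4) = -2*v^5 + 2*v^3 + 8*v^2 + 4*v + 8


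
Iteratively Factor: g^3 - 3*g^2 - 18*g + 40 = (g - 2)*(g^2 - g - 20) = (g - 2)*(g + 4)*(g - 5)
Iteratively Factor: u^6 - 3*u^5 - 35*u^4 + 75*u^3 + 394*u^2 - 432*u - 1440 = (u - 4)*(u^5 + u^4 - 31*u^3 - 49*u^2 + 198*u + 360) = (u - 5)*(u - 4)*(u^4 + 6*u^3 - u^2 - 54*u - 72) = (u - 5)*(u - 4)*(u - 3)*(u^3 + 9*u^2 + 26*u + 24) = (u - 5)*(u - 4)*(u - 3)*(u + 2)*(u^2 + 7*u + 12) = (u - 5)*(u - 4)*(u - 3)*(u + 2)*(u + 4)*(u + 3)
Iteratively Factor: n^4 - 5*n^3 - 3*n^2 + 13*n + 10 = (n - 5)*(n^3 - 3*n - 2) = (n - 5)*(n + 1)*(n^2 - n - 2) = (n - 5)*(n + 1)^2*(n - 2)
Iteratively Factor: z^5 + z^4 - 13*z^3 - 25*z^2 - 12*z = (z - 4)*(z^4 + 5*z^3 + 7*z^2 + 3*z) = (z - 4)*(z + 1)*(z^3 + 4*z^2 + 3*z) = z*(z - 4)*(z + 1)*(z^2 + 4*z + 3) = z*(z - 4)*(z + 1)^2*(z + 3)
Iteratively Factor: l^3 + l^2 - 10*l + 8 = (l + 4)*(l^2 - 3*l + 2) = (l - 1)*(l + 4)*(l - 2)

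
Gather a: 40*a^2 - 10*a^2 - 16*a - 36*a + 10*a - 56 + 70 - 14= 30*a^2 - 42*a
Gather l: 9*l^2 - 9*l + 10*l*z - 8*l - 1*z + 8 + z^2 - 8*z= 9*l^2 + l*(10*z - 17) + z^2 - 9*z + 8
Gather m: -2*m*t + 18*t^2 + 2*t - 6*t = -2*m*t + 18*t^2 - 4*t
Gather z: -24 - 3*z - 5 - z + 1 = -4*z - 28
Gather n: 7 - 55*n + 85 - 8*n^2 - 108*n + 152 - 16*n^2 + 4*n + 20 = -24*n^2 - 159*n + 264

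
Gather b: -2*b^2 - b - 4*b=-2*b^2 - 5*b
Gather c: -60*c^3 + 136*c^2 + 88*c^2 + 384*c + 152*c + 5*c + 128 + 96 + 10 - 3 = -60*c^3 + 224*c^2 + 541*c + 231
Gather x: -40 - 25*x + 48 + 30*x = 5*x + 8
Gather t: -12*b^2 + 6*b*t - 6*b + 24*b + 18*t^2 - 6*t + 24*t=-12*b^2 + 18*b + 18*t^2 + t*(6*b + 18)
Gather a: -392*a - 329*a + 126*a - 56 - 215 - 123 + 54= -595*a - 340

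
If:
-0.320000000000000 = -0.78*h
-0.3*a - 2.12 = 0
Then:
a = -7.07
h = 0.41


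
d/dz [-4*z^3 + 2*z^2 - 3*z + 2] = -12*z^2 + 4*z - 3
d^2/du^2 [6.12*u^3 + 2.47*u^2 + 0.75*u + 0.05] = 36.72*u + 4.94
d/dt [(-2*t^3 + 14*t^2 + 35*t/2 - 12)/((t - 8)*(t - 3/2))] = 2*(-4*t^2 + 12*t + 3)/(4*t^2 - 12*t + 9)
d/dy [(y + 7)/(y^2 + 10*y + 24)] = (y^2 + 10*y - 2*(y + 5)*(y + 7) + 24)/(y^2 + 10*y + 24)^2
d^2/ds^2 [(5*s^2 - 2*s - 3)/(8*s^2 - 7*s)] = 2*(152*s^3 - 576*s^2 + 504*s - 147)/(s^3*(512*s^3 - 1344*s^2 + 1176*s - 343))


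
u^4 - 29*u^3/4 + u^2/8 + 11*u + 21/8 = (u - 7)*(u - 3/2)*(u + 1/4)*(u + 1)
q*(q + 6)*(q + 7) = q^3 + 13*q^2 + 42*q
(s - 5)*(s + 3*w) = s^2 + 3*s*w - 5*s - 15*w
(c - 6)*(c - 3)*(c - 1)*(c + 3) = c^4 - 7*c^3 - 3*c^2 + 63*c - 54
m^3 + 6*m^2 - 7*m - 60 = (m - 3)*(m + 4)*(m + 5)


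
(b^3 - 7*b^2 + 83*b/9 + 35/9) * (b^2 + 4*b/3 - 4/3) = b^5 - 17*b^4/3 - 13*b^3/9 + 689*b^2/27 - 64*b/9 - 140/27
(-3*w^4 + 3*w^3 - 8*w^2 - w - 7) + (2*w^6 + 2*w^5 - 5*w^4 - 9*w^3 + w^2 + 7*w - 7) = 2*w^6 + 2*w^5 - 8*w^4 - 6*w^3 - 7*w^2 + 6*w - 14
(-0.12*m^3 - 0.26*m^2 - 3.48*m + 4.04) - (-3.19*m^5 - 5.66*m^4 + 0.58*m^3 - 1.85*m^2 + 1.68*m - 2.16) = 3.19*m^5 + 5.66*m^4 - 0.7*m^3 + 1.59*m^2 - 5.16*m + 6.2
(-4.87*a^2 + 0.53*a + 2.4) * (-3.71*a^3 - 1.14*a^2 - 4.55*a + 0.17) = 18.0677*a^5 + 3.5855*a^4 + 12.6503*a^3 - 5.9754*a^2 - 10.8299*a + 0.408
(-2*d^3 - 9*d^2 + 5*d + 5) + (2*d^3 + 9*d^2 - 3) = 5*d + 2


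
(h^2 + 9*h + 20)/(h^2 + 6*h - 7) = (h^2 + 9*h + 20)/(h^2 + 6*h - 7)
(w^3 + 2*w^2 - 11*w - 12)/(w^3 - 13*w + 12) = (w + 1)/(w - 1)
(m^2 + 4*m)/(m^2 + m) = (m + 4)/(m + 1)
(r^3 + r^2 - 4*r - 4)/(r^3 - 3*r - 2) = (r + 2)/(r + 1)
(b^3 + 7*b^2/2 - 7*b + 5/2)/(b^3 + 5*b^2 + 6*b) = (2*b^3 + 7*b^2 - 14*b + 5)/(2*b*(b^2 + 5*b + 6))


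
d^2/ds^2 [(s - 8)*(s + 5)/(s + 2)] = -60/(s^3 + 6*s^2 + 12*s + 8)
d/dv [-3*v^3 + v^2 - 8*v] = -9*v^2 + 2*v - 8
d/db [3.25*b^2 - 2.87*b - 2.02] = 6.5*b - 2.87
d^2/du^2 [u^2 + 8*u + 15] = 2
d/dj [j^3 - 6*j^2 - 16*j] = 3*j^2 - 12*j - 16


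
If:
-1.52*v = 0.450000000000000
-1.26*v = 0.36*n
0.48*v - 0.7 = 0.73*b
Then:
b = -1.15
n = 1.04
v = -0.30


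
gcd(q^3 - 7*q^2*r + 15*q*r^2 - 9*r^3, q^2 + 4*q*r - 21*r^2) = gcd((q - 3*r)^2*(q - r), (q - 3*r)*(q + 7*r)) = q - 3*r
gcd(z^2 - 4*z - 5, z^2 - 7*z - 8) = z + 1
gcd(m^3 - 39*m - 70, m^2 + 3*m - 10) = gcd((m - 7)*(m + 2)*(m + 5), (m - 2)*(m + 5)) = m + 5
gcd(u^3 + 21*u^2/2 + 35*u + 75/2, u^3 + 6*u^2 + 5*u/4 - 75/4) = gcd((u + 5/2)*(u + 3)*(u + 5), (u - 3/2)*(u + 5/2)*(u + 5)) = u^2 + 15*u/2 + 25/2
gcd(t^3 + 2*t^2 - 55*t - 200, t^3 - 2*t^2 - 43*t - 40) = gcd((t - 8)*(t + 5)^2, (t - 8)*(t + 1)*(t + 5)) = t^2 - 3*t - 40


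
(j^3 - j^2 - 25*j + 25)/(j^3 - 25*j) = (j - 1)/j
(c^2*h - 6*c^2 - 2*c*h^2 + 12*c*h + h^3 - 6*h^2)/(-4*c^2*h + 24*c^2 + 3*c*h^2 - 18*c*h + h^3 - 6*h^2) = (-c + h)/(4*c + h)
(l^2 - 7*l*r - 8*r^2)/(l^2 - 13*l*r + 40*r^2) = (-l - r)/(-l + 5*r)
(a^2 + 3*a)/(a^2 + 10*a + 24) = a*(a + 3)/(a^2 + 10*a + 24)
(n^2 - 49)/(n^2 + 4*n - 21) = (n - 7)/(n - 3)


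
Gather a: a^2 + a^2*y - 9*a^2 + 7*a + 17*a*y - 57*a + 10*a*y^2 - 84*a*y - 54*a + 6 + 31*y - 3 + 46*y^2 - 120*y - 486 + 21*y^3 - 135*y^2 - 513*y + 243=a^2*(y - 8) + a*(10*y^2 - 67*y - 104) + 21*y^3 - 89*y^2 - 602*y - 240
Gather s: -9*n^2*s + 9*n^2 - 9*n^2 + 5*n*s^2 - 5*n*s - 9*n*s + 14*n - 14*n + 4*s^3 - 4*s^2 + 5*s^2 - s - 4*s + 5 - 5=4*s^3 + s^2*(5*n + 1) + s*(-9*n^2 - 14*n - 5)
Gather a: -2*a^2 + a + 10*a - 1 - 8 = -2*a^2 + 11*a - 9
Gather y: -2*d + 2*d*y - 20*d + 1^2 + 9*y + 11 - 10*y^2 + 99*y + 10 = -22*d - 10*y^2 + y*(2*d + 108) + 22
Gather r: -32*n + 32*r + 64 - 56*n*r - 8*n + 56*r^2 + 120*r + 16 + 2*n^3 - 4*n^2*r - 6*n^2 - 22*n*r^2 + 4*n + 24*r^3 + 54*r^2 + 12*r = 2*n^3 - 6*n^2 - 36*n + 24*r^3 + r^2*(110 - 22*n) + r*(-4*n^2 - 56*n + 164) + 80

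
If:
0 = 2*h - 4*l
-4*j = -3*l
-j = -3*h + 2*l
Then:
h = 0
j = 0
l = 0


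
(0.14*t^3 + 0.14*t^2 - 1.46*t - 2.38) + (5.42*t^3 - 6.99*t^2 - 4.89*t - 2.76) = 5.56*t^3 - 6.85*t^2 - 6.35*t - 5.14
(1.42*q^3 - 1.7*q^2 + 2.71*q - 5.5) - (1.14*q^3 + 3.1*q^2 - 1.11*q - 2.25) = 0.28*q^3 - 4.8*q^2 + 3.82*q - 3.25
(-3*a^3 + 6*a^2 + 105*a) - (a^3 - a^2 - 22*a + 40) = -4*a^3 + 7*a^2 + 127*a - 40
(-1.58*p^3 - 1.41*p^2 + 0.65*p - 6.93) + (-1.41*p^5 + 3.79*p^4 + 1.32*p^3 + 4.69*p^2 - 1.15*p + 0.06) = -1.41*p^5 + 3.79*p^4 - 0.26*p^3 + 3.28*p^2 - 0.5*p - 6.87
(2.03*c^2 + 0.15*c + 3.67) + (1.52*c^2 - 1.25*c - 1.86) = 3.55*c^2 - 1.1*c + 1.81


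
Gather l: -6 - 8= -14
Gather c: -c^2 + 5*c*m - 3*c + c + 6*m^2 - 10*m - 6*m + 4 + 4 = -c^2 + c*(5*m - 2) + 6*m^2 - 16*m + 8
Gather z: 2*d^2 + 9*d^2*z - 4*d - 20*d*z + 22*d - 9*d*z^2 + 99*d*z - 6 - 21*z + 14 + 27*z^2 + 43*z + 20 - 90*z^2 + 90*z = 2*d^2 + 18*d + z^2*(-9*d - 63) + z*(9*d^2 + 79*d + 112) + 28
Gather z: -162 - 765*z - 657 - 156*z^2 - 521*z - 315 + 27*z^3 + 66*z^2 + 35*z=27*z^3 - 90*z^2 - 1251*z - 1134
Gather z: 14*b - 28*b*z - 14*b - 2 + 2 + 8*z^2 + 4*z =8*z^2 + z*(4 - 28*b)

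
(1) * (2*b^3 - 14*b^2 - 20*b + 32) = 2*b^3 - 14*b^2 - 20*b + 32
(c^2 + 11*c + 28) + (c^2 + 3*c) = 2*c^2 + 14*c + 28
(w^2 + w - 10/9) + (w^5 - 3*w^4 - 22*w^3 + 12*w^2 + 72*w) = w^5 - 3*w^4 - 22*w^3 + 13*w^2 + 73*w - 10/9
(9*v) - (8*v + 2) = v - 2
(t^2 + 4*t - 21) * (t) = t^3 + 4*t^2 - 21*t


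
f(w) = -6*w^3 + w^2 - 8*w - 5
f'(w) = -18*w^2 + 2*w - 8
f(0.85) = -14.76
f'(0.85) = -19.30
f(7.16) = -2213.38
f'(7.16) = -916.46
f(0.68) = -11.86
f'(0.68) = -14.96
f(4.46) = -553.09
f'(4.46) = -357.13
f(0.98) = -17.53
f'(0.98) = -23.33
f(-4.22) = 497.48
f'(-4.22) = -336.99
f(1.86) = -55.03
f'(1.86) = -66.55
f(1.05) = -19.24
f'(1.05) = -25.74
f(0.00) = -5.00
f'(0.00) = -8.00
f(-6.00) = 1375.00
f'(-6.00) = -668.00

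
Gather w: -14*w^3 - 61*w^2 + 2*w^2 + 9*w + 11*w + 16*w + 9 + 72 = -14*w^3 - 59*w^2 + 36*w + 81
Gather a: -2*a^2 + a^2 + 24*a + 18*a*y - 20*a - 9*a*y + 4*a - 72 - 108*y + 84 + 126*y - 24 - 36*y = -a^2 + a*(9*y + 8) - 18*y - 12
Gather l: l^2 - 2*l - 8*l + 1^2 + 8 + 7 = l^2 - 10*l + 16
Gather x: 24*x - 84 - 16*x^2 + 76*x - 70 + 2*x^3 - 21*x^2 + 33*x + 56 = 2*x^3 - 37*x^2 + 133*x - 98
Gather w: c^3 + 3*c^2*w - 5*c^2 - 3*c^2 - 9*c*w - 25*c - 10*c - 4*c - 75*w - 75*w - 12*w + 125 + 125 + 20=c^3 - 8*c^2 - 39*c + w*(3*c^2 - 9*c - 162) + 270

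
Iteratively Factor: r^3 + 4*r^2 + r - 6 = (r - 1)*(r^2 + 5*r + 6) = (r - 1)*(r + 3)*(r + 2)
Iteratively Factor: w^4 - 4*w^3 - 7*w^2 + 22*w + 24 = (w + 2)*(w^3 - 6*w^2 + 5*w + 12) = (w + 1)*(w + 2)*(w^2 - 7*w + 12) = (w - 4)*(w + 1)*(w + 2)*(w - 3)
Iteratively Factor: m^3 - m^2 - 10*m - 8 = (m + 1)*(m^2 - 2*m - 8) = (m - 4)*(m + 1)*(m + 2)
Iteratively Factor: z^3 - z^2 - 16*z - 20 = (z + 2)*(z^2 - 3*z - 10) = (z - 5)*(z + 2)*(z + 2)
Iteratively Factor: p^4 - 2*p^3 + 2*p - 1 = (p - 1)*(p^3 - p^2 - p + 1) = (p - 1)^2*(p^2 - 1) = (p - 1)^3*(p + 1)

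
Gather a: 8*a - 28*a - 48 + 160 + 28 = 140 - 20*a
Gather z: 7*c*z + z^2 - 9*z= z^2 + z*(7*c - 9)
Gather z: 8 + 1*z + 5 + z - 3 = 2*z + 10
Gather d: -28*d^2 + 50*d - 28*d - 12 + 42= -28*d^2 + 22*d + 30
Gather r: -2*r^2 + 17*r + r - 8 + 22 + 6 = -2*r^2 + 18*r + 20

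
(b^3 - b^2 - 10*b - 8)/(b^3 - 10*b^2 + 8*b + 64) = (b + 1)/(b - 8)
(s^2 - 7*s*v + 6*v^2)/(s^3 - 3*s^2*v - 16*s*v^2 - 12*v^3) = (s - v)/(s^2 + 3*s*v + 2*v^2)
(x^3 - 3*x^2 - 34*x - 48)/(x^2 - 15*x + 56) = (x^2 + 5*x + 6)/(x - 7)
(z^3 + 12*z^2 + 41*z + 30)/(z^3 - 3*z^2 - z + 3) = (z^2 + 11*z + 30)/(z^2 - 4*z + 3)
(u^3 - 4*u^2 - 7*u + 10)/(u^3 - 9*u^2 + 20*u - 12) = (u^2 - 3*u - 10)/(u^2 - 8*u + 12)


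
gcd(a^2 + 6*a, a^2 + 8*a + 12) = a + 6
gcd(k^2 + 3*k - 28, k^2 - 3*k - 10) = 1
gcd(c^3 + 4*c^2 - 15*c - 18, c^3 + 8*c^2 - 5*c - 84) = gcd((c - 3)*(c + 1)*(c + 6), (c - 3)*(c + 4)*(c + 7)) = c - 3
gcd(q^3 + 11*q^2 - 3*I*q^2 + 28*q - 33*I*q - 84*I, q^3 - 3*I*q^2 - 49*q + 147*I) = q^2 + q*(7 - 3*I) - 21*I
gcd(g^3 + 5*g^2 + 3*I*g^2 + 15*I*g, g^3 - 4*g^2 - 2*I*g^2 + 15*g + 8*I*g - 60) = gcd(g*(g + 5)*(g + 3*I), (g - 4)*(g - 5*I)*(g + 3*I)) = g + 3*I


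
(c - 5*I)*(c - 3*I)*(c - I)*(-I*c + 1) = -I*c^4 - 8*c^3 + 14*I*c^2 - 8*c + 15*I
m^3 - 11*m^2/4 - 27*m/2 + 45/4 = (m - 5)*(m - 3/4)*(m + 3)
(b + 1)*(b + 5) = b^2 + 6*b + 5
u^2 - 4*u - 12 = (u - 6)*(u + 2)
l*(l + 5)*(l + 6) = l^3 + 11*l^2 + 30*l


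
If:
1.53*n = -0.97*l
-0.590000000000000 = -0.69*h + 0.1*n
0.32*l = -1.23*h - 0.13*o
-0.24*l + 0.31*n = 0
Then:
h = 0.86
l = 0.00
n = 0.00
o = -8.09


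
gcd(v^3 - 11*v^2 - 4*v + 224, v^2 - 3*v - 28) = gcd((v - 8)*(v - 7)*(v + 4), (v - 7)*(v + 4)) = v^2 - 3*v - 28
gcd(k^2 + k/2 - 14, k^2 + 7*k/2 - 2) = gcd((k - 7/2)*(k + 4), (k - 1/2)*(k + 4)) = k + 4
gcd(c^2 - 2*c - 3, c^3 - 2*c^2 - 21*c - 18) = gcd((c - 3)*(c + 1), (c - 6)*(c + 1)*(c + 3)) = c + 1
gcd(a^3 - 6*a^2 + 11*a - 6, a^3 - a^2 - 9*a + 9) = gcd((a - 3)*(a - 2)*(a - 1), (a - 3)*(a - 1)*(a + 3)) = a^2 - 4*a + 3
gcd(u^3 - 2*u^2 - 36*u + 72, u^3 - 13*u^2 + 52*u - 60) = u^2 - 8*u + 12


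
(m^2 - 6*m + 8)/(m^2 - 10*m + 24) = (m - 2)/(m - 6)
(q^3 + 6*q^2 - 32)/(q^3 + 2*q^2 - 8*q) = (q + 4)/q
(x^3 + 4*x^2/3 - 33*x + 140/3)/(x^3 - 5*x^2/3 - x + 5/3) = (x^2 + 3*x - 28)/(x^2 - 1)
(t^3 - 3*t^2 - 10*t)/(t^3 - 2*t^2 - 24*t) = (-t^2 + 3*t + 10)/(-t^2 + 2*t + 24)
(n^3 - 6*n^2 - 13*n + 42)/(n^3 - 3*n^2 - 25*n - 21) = (n - 2)/(n + 1)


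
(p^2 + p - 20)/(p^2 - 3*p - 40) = (p - 4)/(p - 8)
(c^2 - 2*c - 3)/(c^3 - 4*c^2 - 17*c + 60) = (c + 1)/(c^2 - c - 20)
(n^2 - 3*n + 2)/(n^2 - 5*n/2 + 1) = 2*(n - 1)/(2*n - 1)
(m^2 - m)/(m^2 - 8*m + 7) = m/(m - 7)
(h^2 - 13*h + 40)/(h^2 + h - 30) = (h - 8)/(h + 6)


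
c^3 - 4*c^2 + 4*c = c*(c - 2)^2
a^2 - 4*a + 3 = (a - 3)*(a - 1)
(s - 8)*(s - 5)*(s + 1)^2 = s^4 - 11*s^3 + 15*s^2 + 67*s + 40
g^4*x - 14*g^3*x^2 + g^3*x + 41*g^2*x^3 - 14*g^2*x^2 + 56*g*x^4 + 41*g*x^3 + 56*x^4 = (g - 8*x)*(g - 7*x)*(g + x)*(g*x + x)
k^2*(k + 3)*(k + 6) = k^4 + 9*k^3 + 18*k^2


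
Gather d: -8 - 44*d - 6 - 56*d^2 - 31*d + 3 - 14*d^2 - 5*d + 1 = -70*d^2 - 80*d - 10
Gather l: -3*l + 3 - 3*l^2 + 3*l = 3 - 3*l^2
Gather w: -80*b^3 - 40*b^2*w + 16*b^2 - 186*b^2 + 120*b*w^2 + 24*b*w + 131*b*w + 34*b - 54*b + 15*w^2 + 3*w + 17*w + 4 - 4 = -80*b^3 - 170*b^2 - 20*b + w^2*(120*b + 15) + w*(-40*b^2 + 155*b + 20)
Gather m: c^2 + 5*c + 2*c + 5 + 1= c^2 + 7*c + 6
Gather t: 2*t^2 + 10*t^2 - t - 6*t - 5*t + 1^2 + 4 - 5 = 12*t^2 - 12*t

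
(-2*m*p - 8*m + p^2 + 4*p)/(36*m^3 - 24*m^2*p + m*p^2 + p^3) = (p + 4)/(-18*m^2 + 3*m*p + p^2)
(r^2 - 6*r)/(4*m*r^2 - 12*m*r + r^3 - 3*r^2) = (r - 6)/(4*m*r - 12*m + r^2 - 3*r)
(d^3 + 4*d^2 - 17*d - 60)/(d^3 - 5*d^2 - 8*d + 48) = (d + 5)/(d - 4)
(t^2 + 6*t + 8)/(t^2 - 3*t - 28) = (t + 2)/(t - 7)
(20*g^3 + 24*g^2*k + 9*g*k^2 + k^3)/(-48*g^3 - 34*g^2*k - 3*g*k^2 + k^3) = (-10*g^2 - 7*g*k - k^2)/(24*g^2 + 5*g*k - k^2)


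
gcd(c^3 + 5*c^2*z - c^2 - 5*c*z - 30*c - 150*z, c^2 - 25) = c + 5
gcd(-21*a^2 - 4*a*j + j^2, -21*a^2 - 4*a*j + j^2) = 21*a^2 + 4*a*j - j^2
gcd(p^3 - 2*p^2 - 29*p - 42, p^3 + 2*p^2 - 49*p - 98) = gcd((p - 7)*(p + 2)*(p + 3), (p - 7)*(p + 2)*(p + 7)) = p^2 - 5*p - 14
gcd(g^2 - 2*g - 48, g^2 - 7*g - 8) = g - 8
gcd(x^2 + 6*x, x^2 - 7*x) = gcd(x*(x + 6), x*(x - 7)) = x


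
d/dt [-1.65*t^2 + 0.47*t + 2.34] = 0.47 - 3.3*t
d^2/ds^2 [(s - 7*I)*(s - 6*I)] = 2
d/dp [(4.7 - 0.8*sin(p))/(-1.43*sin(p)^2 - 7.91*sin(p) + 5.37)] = (-1.144*sin(p)^2 + 13.442*sin(p) + 32.881)*cos(p)/(2.0449*sin(p)^4 + 22.6226*sin(p)^3 + 47.2099*sin(p)^2 - 84.9534*sin(p) + 28.8369)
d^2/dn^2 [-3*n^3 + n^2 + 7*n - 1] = 2 - 18*n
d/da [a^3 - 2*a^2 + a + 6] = 3*a^2 - 4*a + 1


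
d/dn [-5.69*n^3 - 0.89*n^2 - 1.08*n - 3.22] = -17.07*n^2 - 1.78*n - 1.08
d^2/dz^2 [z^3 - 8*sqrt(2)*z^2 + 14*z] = 6*z - 16*sqrt(2)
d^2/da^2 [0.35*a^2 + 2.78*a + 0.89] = 0.700000000000000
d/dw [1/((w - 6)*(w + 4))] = 2*(1 - w)/(w^4 - 4*w^3 - 44*w^2 + 96*w + 576)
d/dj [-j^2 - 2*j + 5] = -2*j - 2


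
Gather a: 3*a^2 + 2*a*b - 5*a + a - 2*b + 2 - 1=3*a^2 + a*(2*b - 4) - 2*b + 1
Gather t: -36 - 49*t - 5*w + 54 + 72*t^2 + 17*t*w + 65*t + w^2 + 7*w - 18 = 72*t^2 + t*(17*w + 16) + w^2 + 2*w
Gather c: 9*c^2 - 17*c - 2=9*c^2 - 17*c - 2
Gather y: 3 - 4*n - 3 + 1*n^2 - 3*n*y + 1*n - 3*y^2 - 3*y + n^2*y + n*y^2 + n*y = n^2 - 3*n + y^2*(n - 3) + y*(n^2 - 2*n - 3)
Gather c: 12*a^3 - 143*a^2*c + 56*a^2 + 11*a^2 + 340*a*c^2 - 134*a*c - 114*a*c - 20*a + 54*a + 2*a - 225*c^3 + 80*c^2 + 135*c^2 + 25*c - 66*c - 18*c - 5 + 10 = 12*a^3 + 67*a^2 + 36*a - 225*c^3 + c^2*(340*a + 215) + c*(-143*a^2 - 248*a - 59) + 5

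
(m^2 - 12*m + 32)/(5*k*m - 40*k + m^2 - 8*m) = (m - 4)/(5*k + m)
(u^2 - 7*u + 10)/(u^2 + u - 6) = (u - 5)/(u + 3)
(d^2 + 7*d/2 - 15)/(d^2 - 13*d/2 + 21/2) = (2*d^2 + 7*d - 30)/(2*d^2 - 13*d + 21)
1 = 1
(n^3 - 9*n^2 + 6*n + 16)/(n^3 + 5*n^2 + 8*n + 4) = (n^2 - 10*n + 16)/(n^2 + 4*n + 4)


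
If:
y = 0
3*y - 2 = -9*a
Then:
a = 2/9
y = 0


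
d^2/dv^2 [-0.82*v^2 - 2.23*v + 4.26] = -1.64000000000000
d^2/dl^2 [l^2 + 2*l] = 2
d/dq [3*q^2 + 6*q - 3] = 6*q + 6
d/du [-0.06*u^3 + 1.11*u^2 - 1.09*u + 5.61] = -0.18*u^2 + 2.22*u - 1.09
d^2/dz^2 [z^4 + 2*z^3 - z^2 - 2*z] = 12*z^2 + 12*z - 2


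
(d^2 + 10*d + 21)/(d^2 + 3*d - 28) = (d + 3)/(d - 4)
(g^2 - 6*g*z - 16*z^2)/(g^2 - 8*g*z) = (g + 2*z)/g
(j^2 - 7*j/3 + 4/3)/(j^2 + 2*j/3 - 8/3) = (j - 1)/(j + 2)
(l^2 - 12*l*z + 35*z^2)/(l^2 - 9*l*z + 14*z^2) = (-l + 5*z)/(-l + 2*z)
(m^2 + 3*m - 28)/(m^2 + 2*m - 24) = (m + 7)/(m + 6)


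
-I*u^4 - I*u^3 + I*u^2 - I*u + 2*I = (u + 2)*(u - I)*(u + I)*(-I*u + I)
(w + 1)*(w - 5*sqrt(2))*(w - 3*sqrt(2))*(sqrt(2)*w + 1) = sqrt(2)*w^4 - 15*w^3 + sqrt(2)*w^3 - 15*w^2 + 22*sqrt(2)*w^2 + 30*w + 22*sqrt(2)*w + 30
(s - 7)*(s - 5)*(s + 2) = s^3 - 10*s^2 + 11*s + 70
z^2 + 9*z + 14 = (z + 2)*(z + 7)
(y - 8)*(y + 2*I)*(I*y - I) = I*y^3 - 2*y^2 - 9*I*y^2 + 18*y + 8*I*y - 16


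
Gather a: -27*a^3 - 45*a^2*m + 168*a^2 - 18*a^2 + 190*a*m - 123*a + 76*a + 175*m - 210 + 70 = -27*a^3 + a^2*(150 - 45*m) + a*(190*m - 47) + 175*m - 140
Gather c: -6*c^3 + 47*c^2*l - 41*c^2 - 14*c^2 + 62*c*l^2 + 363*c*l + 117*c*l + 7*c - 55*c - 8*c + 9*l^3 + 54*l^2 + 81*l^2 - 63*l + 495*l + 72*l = -6*c^3 + c^2*(47*l - 55) + c*(62*l^2 + 480*l - 56) + 9*l^3 + 135*l^2 + 504*l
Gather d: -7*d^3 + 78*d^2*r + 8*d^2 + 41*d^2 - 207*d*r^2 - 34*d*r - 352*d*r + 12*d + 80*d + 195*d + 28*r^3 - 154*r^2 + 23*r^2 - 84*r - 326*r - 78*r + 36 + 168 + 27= -7*d^3 + d^2*(78*r + 49) + d*(-207*r^2 - 386*r + 287) + 28*r^3 - 131*r^2 - 488*r + 231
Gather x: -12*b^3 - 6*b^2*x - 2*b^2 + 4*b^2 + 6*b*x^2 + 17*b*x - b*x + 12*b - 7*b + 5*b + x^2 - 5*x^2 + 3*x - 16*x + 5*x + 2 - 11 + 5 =-12*b^3 + 2*b^2 + 10*b + x^2*(6*b - 4) + x*(-6*b^2 + 16*b - 8) - 4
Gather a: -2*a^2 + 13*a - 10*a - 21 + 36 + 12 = -2*a^2 + 3*a + 27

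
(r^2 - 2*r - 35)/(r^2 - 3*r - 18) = (-r^2 + 2*r + 35)/(-r^2 + 3*r + 18)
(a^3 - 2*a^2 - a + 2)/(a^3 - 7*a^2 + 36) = (a^3 - 2*a^2 - a + 2)/(a^3 - 7*a^2 + 36)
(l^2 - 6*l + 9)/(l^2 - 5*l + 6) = (l - 3)/(l - 2)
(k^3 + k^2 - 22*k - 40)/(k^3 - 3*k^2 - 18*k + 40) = (k + 2)/(k - 2)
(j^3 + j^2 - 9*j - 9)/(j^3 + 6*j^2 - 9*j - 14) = (j^2 - 9)/(j^2 + 5*j - 14)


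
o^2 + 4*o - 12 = (o - 2)*(o + 6)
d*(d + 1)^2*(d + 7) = d^4 + 9*d^3 + 15*d^2 + 7*d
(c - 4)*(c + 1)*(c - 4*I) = c^3 - 3*c^2 - 4*I*c^2 - 4*c + 12*I*c + 16*I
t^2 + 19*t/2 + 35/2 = (t + 5/2)*(t + 7)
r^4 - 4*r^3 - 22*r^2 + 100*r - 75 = (r - 5)*(r - 3)*(r - 1)*(r + 5)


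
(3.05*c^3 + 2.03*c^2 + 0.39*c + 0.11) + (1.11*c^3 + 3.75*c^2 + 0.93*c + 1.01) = 4.16*c^3 + 5.78*c^2 + 1.32*c + 1.12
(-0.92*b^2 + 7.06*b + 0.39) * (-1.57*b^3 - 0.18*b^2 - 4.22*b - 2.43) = 1.4444*b^5 - 10.9186*b^4 + 1.9993*b^3 - 27.6278*b^2 - 18.8016*b - 0.9477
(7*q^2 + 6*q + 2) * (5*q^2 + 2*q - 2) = 35*q^4 + 44*q^3 + 8*q^2 - 8*q - 4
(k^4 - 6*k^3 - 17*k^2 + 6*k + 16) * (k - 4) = k^5 - 10*k^4 + 7*k^3 + 74*k^2 - 8*k - 64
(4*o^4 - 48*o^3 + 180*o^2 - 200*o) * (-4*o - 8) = -16*o^5 + 160*o^4 - 336*o^3 - 640*o^2 + 1600*o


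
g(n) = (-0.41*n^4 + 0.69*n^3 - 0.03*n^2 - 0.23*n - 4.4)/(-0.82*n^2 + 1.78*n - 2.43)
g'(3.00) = 2.70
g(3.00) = 4.46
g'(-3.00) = -2.52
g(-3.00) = 3.68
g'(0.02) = 1.44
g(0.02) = 1.84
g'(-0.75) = 0.39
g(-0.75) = 1.10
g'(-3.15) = -2.69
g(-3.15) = 4.07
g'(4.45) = 4.62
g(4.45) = 9.86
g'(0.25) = 1.54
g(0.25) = 2.19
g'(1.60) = -0.37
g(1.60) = 2.80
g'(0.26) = 1.54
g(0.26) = 2.20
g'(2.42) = 1.52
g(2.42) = 3.22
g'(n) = (1.64*n - 1.78)*(-0.41*n^4 + 0.69*n^3 - 0.03*n^2 - 0.23*n - 4.4)/(-0.82*n^2 + 1.78*n - 2.43)^2 + (-1.64*n^3 + 2.07*n^2 - 0.06*n - 0.23)/(-0.82*n^2 + 1.78*n - 2.43) = (0.6724*n^5 - 2.7552*n^4 + 6.4416*n^3 - 5.2721*n^2 - 7.0702*n + 8.3909)/(0.6724*n^4 - 2.9192*n^3 + 7.1536*n^2 - 8.6508*n + 5.9049)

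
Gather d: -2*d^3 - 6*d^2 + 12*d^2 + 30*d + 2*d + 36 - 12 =-2*d^3 + 6*d^2 + 32*d + 24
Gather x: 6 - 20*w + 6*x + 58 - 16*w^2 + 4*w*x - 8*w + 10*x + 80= -16*w^2 - 28*w + x*(4*w + 16) + 144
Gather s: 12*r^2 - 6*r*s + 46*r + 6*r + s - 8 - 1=12*r^2 + 52*r + s*(1 - 6*r) - 9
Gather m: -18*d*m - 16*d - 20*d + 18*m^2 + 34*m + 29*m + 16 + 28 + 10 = -36*d + 18*m^2 + m*(63 - 18*d) + 54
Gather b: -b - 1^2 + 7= 6 - b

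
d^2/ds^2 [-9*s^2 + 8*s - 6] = -18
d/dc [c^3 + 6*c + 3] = 3*c^2 + 6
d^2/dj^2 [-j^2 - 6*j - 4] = -2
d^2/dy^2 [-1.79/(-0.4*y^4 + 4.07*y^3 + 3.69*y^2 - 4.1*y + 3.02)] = ((-8.592*y^2 + 43.7118*y + 13.2102)*(-0.4*y^4 + 4.07*y^3 + 3.69*y^2 - 4.1*y + 3.02) - 1.79*(1.6*y^3 - 12.21*y^2 - 7.38*y + 4.1)*(3.2*y^3 - 24.42*y^2 - 14.76*y + 8.2))/(-0.4*y^4 + 4.07*y^3 + 3.69*y^2 - 4.1*y + 3.02)^3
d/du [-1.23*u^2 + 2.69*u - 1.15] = 2.69 - 2.46*u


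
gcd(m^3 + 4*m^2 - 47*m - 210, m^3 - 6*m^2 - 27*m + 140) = m^2 - 2*m - 35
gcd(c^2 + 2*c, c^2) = c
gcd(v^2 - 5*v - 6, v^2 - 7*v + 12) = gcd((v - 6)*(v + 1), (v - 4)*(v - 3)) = 1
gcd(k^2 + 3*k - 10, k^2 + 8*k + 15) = k + 5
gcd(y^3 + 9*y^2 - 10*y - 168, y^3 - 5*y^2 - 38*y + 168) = y^2 + 2*y - 24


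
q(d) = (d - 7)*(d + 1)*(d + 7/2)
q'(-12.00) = 464.00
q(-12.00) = -1776.50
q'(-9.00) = 260.00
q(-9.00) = -704.00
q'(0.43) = -29.60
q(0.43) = -36.92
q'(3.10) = -14.67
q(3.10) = -105.53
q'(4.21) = 4.12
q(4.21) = -112.07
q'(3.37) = -10.78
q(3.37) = -108.98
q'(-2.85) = 10.62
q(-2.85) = 11.84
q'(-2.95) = 12.86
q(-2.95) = 10.67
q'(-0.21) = -26.82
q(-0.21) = -18.74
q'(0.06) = -28.29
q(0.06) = -26.19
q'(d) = (d - 7)*(d + 1) + (d - 7)*(d + 7/2) + (d + 1)*(d + 7/2)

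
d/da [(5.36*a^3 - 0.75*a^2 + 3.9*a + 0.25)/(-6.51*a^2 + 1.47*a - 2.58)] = (-34.8936*a^4 + 15.7584*a^3 - 17.1999*a^2 + 7.125*a - 10.4295)/(42.3801*a^4 - 19.1394*a^3 + 35.7525*a^2 - 7.5852*a + 6.6564)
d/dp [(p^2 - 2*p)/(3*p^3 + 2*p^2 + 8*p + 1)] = (-3*p^4 + 12*p^3 + 12*p^2 + 2*p - 2)/(9*p^6 + 12*p^5 + 52*p^4 + 38*p^3 + 68*p^2 + 16*p + 1)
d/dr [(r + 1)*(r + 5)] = 2*r + 6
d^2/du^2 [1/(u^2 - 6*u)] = 2*(-u*(u - 6) + 4*(u - 3)^2)/(u^3*(u - 6)^3)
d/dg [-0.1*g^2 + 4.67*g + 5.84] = 4.67 - 0.2*g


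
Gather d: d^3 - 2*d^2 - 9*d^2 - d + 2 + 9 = d^3 - 11*d^2 - d + 11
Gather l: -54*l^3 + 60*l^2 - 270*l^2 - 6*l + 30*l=-54*l^3 - 210*l^2 + 24*l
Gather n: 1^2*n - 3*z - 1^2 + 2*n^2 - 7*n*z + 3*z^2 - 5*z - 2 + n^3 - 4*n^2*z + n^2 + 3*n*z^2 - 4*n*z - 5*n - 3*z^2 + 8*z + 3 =n^3 + n^2*(3 - 4*z) + n*(3*z^2 - 11*z - 4)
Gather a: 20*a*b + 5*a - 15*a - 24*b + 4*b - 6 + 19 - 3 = a*(20*b - 10) - 20*b + 10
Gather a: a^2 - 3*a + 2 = a^2 - 3*a + 2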